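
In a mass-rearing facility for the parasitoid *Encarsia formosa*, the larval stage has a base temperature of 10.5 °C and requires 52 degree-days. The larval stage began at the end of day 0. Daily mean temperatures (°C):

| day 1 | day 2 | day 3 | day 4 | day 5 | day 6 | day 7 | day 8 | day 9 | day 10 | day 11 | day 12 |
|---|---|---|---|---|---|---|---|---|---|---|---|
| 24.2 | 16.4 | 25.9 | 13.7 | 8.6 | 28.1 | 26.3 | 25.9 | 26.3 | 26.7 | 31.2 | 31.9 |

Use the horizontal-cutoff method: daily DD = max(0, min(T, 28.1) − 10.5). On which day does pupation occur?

Daily DD above 10.5 °C (capped at 17.6): 13.7, 5.9, 15.4, 3.2, 0.0, 17.6, 15.8, 15.4, 15.8, 16.2, 17.6, 17.6.
Cumulative: 13.7, 19.6, 35.0, 38.2, 38.2, 55.8, 71.6, 87.0, 102.8, 119.0, 136.6, 154.2.
The total first reaches 52 DD on day 6.

day 6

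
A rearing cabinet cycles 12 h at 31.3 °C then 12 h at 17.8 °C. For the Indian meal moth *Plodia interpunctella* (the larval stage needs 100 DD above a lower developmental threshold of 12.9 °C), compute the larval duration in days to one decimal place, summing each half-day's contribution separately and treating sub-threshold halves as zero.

Day half: max(0, 31.3 − 12.9) × 0.5 = 18.4 × 0.5 = 9.20 DD.
Night half: max(0, 17.8 − 12.9) × 0.5 = 4.9 × 0.5 = 2.45 DD.
Per 24 h: 11.65 DD/day.
Duration = 100 / 11.65 = 8.584 ≈ 8.6 days.

8.6 days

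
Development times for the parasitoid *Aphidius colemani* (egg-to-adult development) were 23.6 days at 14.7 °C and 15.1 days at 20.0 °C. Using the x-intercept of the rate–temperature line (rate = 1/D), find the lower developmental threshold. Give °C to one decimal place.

5.3 °C

Under the model K = D·(T − T_b), so D₁·(T₁ − T_b) = D₂·(T₂ − T_b).
23.6·(14.7 − T_b) = 15.1·(20.0 − T_b)
T_b = (23.6·14.7 − 15.1·20.0) / (23.6 − 15.1) = 44.92 / 8.5 = 5.285 °C ≈ 5.3 °C.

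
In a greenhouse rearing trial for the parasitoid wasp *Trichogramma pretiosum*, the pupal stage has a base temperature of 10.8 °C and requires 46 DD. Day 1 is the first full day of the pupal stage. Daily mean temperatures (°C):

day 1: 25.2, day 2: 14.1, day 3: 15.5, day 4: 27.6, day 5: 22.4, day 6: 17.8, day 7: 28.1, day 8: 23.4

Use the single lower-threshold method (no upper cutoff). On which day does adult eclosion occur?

Daily DD above 10.8 °C: 14.4, 3.3, 4.7, 16.8, 11.6, 7.0, 17.3, 12.6.
Cumulative: 14.4, 17.7, 22.4, 39.2, 50.8, 57.8, 75.1, 87.7.
The total first reaches 46 DD on day 5.

day 5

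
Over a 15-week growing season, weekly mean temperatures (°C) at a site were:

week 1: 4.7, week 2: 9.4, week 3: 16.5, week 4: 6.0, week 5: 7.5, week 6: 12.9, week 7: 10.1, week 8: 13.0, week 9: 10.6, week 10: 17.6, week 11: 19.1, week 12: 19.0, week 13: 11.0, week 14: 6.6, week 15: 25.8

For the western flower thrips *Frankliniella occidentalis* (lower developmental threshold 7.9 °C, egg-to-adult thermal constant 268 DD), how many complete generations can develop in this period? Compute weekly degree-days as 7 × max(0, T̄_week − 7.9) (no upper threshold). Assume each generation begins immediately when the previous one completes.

Weekly DD (7 × max(0, T̄ − 7.9)): 0.0, 10.5, 60.2, 0.0, 0.0, 35.0, 15.4, 35.7, 18.9, 67.9, 78.4, 77.7, 21.7, 0.0, 125.3.
Season total = 546.7 DD.
Complete generations = ⌊546.7 / 268⌋ = 2.

2 generations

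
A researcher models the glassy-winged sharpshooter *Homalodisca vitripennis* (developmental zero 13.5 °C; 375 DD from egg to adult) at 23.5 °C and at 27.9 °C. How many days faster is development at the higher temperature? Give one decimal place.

11.5 days

At 23.5 °C: 375 / (23.5 − 13.5) = 375 / 10.0 = 37.500 d.
At 27.9 °C: 375 / (27.9 − 13.5) = 375 / 14.4 = 26.042 d.
Difference = |37.500 − 26.042| = 11.458 ≈ 11.5 days.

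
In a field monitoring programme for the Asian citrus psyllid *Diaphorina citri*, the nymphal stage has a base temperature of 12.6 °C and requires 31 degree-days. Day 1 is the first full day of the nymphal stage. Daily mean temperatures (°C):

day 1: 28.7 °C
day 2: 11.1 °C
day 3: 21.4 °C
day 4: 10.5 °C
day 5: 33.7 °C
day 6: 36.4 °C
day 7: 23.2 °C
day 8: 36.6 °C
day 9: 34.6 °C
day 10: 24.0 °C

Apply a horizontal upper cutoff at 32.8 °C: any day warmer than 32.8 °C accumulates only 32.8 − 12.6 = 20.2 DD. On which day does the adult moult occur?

Daily DD above 12.6 °C (capped at 20.2): 16.1, 0.0, 8.8, 0.0, 20.2, 20.2, 10.6, 20.2, 20.2, 11.4.
Cumulative: 16.1, 16.1, 24.9, 24.9, 45.1, 65.3, 75.9, 96.1, 116.3, 127.7.
The total first reaches 31 DD on day 5.

day 5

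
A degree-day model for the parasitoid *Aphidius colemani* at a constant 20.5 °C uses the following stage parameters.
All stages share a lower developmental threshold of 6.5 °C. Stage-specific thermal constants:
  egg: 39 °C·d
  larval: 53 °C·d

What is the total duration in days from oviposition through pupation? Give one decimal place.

6.6 days

Daily accumulation at 20.5 °C = 20.5 − 6.5 = 14.0 DD/day.
Total K = 39 + 53 = 92 DD.
Total duration = 92 / 14.0 = 6.571 ≈ 6.6 days.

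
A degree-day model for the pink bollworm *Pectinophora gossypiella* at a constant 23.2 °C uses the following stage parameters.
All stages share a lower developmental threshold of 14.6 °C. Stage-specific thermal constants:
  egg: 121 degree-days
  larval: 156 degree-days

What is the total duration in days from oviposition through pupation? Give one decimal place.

Daily accumulation at 23.2 °C = 23.2 − 14.6 = 8.6 DD/day.
Total K = 121 + 156 = 277 DD.
Total duration = 277 / 8.6 = 32.209 ≈ 32.2 days.

32.2 days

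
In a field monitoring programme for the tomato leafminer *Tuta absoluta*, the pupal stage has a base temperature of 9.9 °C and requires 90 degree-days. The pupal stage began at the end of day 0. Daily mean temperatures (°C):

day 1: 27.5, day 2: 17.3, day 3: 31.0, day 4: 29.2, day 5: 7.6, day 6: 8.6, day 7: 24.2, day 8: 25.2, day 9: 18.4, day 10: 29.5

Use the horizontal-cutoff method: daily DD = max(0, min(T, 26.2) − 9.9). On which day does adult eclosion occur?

day 9

Daily DD above 9.9 °C (capped at 16.3): 16.3, 7.4, 16.3, 16.3, 0.0, 0.0, 14.3, 15.3, 8.5, 16.3.
Cumulative: 16.3, 23.7, 40.0, 56.3, 56.3, 56.3, 70.6, 85.9, 94.4, 110.7.
The total first reaches 90 DD on day 9.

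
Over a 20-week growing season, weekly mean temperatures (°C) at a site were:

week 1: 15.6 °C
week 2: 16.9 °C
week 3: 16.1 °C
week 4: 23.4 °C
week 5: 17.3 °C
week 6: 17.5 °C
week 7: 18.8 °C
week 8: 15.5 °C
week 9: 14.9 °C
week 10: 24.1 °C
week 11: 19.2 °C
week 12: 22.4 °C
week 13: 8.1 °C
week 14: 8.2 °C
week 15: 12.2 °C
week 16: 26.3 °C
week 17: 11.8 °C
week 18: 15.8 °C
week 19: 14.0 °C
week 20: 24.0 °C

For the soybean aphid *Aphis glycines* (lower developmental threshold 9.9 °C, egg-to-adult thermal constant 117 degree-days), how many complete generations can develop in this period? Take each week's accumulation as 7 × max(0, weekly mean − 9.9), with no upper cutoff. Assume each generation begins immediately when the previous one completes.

8 generations

Weekly DD (7 × max(0, T̄ − 9.9)): 39.9, 49.0, 43.4, 94.5, 51.8, 53.2, 62.3, 39.2, 35.0, 99.4, 65.1, 87.5, 0.0, 0.0, 16.1, 114.8, 13.3, 41.3, 28.7, 98.7.
Season total = 1033.2 DD.
Complete generations = ⌊1033.2 / 117⌋ = 8.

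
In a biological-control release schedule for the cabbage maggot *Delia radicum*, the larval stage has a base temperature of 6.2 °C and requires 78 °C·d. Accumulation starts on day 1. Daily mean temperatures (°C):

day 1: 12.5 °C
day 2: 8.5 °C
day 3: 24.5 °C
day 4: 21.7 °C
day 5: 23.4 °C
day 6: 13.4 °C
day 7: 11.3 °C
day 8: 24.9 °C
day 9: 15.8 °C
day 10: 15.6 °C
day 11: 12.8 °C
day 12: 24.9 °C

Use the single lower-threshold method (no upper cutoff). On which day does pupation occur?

Daily DD above 6.2 °C: 6.3, 2.3, 18.3, 15.5, 17.2, 7.2, 5.1, 18.7, 9.6, 9.4, 6.6, 18.7.
Cumulative: 6.3, 8.6, 26.9, 42.4, 59.6, 66.8, 71.9, 90.6, 100.2, 109.6, 116.2, 134.9.
The total first reaches 78 DD on day 8.

day 8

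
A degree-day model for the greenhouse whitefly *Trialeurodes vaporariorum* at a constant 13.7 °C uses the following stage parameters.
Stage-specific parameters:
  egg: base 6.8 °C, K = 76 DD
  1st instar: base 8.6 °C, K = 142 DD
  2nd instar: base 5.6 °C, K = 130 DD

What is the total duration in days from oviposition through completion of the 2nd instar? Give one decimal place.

egg: 76 / (13.7 − 6.8) = 76 / 6.9 = 11.014 d.
1st instar: 142 / (13.7 − 8.6) = 142 / 5.1 = 27.843 d.
2nd instar: 130 / (13.7 − 5.6) = 130 / 8.1 = 16.049 d.
Sum = 54.907 ≈ 54.9 days.

54.9 days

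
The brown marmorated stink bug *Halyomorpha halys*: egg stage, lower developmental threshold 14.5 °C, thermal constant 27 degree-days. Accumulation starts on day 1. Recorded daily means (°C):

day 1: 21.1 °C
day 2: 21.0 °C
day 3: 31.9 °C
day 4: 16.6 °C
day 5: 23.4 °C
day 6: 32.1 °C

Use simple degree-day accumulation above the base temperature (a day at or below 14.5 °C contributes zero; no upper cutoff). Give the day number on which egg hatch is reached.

Daily DD above 14.5 °C: 6.6, 6.5, 17.4, 2.1, 8.9, 17.6.
Cumulative: 6.6, 13.1, 30.5, 32.6, 41.5, 59.1.
The total first reaches 27 DD on day 3.

day 3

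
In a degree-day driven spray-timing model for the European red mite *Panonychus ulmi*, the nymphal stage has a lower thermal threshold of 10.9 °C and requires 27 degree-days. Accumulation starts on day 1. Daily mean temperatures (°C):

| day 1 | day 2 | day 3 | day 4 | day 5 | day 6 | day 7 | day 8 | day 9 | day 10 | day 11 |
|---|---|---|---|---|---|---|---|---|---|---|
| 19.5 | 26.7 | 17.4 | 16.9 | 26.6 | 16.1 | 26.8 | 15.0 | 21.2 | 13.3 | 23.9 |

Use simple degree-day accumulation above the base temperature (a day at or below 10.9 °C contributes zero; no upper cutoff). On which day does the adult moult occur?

day 3

Daily DD above 10.9 °C: 8.6, 15.8, 6.5, 6.0, 15.7, 5.2, 15.9, 4.1, 10.3, 2.4, 13.0.
Cumulative: 8.6, 24.4, 30.9, 36.9, 52.6, 57.8, 73.7, 77.8, 88.1, 90.5, 103.5.
The total first reaches 27 DD on day 3.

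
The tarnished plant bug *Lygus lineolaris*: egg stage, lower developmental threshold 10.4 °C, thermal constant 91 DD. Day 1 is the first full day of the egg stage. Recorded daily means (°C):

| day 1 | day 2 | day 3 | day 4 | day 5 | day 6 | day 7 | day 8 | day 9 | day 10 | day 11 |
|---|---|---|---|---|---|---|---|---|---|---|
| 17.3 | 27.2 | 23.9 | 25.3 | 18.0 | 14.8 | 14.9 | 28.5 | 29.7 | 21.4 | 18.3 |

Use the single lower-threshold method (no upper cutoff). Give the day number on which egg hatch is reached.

Daily DD above 10.4 °C: 6.9, 16.8, 13.5, 14.9, 7.6, 4.4, 4.5, 18.1, 19.3, 11.0, 7.9.
Cumulative: 6.9, 23.7, 37.2, 52.1, 59.7, 64.1, 68.6, 86.7, 106.0, 117.0, 124.9.
The total first reaches 91 DD on day 9.

day 9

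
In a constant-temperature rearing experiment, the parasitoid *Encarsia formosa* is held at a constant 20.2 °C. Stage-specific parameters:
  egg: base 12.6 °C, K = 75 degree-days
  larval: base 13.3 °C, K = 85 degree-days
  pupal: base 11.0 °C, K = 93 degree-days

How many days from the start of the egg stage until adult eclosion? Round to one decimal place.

32.3 days

egg: 75 / (20.2 − 12.6) = 75 / 7.6 = 9.868 d.
larval: 85 / (20.2 − 13.3) = 85 / 6.9 = 12.319 d.
pupal: 93 / (20.2 − 11.0) = 93 / 9.2 = 10.109 d.
Sum = 32.296 ≈ 32.3 days.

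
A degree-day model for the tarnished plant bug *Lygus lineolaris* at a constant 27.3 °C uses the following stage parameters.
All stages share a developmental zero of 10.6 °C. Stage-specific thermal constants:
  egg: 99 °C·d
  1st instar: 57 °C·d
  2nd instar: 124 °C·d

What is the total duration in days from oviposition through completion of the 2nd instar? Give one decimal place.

16.8 days

Daily accumulation at 27.3 °C = 27.3 − 10.6 = 16.7 DD/day.
Total K = 99 + 57 + 124 = 280 DD.
Total duration = 280 / 16.7 = 16.766 ≈ 16.8 days.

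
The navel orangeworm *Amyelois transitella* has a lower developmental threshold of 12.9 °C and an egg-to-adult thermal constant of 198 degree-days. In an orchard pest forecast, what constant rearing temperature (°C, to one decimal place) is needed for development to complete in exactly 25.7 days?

20.6 °C

Required daily accumulation = 198 / 25.7 = 7.704 DD/day.
T = T_base + 7.704 = 12.9 + 7.704 = 20.604 ≈ 20.6 °C.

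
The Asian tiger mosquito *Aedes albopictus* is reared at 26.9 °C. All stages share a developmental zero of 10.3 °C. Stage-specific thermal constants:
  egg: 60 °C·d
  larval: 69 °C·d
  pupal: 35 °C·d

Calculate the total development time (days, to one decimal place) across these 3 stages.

9.9 days

Daily accumulation at 26.9 °C = 26.9 − 10.3 = 16.6 DD/day.
Total K = 60 + 69 + 35 = 164 DD.
Total duration = 164 / 16.6 = 9.880 ≈ 9.9 days.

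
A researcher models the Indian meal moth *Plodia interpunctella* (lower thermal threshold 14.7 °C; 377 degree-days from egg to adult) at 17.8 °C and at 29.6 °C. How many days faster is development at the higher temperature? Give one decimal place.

96.3 days

At 17.8 °C: 377 / (17.8 − 14.7) = 377 / 3.1 = 121.613 d.
At 29.6 °C: 377 / (29.6 − 14.7) = 377 / 14.9 = 25.302 d.
Difference = |121.613 − 25.302| = 96.311 ≈ 96.3 days.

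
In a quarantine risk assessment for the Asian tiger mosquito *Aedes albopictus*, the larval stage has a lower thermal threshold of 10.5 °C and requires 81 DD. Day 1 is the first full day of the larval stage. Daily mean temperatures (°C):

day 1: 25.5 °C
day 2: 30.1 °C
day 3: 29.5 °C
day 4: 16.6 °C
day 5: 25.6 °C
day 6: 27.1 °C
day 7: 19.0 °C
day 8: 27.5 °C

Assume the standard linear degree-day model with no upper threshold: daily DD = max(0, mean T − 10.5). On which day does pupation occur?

Daily DD above 10.5 °C: 15.0, 19.6, 19.0, 6.1, 15.1, 16.6, 8.5, 17.0.
Cumulative: 15.0, 34.6, 53.6, 59.7, 74.8, 91.4, 99.9, 116.9.
The total first reaches 81 DD on day 6.

day 6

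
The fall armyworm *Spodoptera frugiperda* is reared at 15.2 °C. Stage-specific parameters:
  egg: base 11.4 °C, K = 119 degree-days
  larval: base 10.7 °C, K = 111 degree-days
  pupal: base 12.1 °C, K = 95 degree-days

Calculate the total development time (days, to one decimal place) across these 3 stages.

egg: 119 / (15.2 − 11.4) = 119 / 3.8 = 31.316 d.
larval: 111 / (15.2 − 10.7) = 111 / 4.5 = 24.667 d.
pupal: 95 / (15.2 − 12.1) = 95 / 3.1 = 30.645 d.
Sum = 86.628 ≈ 86.6 days.

86.6 days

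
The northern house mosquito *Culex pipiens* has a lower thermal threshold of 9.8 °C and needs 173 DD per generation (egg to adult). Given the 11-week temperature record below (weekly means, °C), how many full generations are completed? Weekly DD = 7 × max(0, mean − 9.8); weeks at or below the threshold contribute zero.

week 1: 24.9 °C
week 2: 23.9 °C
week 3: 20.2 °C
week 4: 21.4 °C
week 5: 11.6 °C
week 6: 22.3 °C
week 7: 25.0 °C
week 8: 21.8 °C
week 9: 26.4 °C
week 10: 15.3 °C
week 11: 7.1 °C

4 generations

Weekly DD (7 × max(0, T̄ − 9.8)): 105.7, 98.7, 72.8, 81.2, 12.6, 87.5, 106.4, 84.0, 116.2, 38.5, 0.0.
Season total = 803.6 DD.
Complete generations = ⌊803.6 / 173⌋ = 4.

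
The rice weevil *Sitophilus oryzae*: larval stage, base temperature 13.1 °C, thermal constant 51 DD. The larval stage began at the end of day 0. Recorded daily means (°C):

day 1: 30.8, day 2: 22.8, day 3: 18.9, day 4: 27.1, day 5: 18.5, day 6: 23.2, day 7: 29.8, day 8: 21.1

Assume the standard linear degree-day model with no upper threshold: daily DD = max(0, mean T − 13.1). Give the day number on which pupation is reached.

Daily DD above 13.1 °C: 17.7, 9.7, 5.8, 14.0, 5.4, 10.1, 16.7, 8.0.
Cumulative: 17.7, 27.4, 33.2, 47.2, 52.6, 62.7, 79.4, 87.4.
The total first reaches 51 DD on day 5.

day 5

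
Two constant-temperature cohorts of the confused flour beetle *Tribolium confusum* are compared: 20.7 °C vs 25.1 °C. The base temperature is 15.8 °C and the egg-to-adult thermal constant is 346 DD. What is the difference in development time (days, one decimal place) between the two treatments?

At 20.7 °C: 346 / (20.7 − 15.8) = 346 / 4.9 = 70.612 d.
At 25.1 °C: 346 / (25.1 − 15.8) = 346 / 9.3 = 37.204 d.
Difference = |70.612 − 37.204| = 33.408 ≈ 33.4 days.

33.4 days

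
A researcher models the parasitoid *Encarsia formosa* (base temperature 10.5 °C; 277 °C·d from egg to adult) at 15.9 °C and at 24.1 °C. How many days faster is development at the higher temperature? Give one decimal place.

At 15.9 °C: 277 / (15.9 − 10.5) = 277 / 5.4 = 51.296 d.
At 24.1 °C: 277 / (24.1 − 10.5) = 277 / 13.6 = 20.368 d.
Difference = |51.296 − 20.368| = 30.929 ≈ 30.9 days.

30.9 days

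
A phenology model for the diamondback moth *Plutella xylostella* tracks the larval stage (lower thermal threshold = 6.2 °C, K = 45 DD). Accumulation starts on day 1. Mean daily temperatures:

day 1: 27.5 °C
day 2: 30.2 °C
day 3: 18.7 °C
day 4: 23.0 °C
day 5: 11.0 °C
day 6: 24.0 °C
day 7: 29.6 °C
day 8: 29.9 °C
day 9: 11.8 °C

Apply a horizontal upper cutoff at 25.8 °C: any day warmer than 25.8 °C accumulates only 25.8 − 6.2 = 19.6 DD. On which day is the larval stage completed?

day 3

Daily DD above 6.2 °C (capped at 19.6): 19.6, 19.6, 12.5, 16.8, 4.8, 17.8, 19.6, 19.6, 5.6.
Cumulative: 19.6, 39.2, 51.7, 68.5, 73.3, 91.1, 110.7, 130.3, 135.9.
The total first reaches 45 DD on day 3.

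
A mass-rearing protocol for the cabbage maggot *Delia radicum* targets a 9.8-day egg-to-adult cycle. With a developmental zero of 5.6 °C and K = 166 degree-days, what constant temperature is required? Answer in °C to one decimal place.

Required daily accumulation = 166 / 9.8 = 16.939 DD/day.
T = T_base + 16.939 = 5.6 + 16.939 = 22.539 ≈ 22.5 °C.

22.5 °C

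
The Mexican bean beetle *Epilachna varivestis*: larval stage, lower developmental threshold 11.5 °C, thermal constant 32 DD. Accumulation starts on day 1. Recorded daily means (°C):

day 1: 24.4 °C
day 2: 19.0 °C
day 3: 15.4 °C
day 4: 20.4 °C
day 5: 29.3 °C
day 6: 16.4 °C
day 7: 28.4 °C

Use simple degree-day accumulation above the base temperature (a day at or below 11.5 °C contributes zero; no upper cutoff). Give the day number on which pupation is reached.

day 4

Daily DD above 11.5 °C: 12.9, 7.5, 3.9, 8.9, 17.8, 4.9, 16.9.
Cumulative: 12.9, 20.4, 24.3, 33.2, 51.0, 55.9, 72.8.
The total first reaches 32 DD on day 4.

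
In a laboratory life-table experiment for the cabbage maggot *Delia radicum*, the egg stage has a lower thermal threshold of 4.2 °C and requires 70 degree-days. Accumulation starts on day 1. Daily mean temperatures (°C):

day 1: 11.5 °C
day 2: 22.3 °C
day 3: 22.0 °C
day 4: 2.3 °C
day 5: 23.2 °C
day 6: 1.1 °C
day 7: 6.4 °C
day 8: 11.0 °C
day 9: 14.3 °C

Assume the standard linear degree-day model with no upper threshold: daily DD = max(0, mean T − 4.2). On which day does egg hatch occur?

day 8

Daily DD above 4.2 °C: 7.3, 18.1, 17.8, 0.0, 19.0, 0.0, 2.2, 6.8, 10.1.
Cumulative: 7.3, 25.4, 43.2, 43.2, 62.2, 62.2, 64.4, 71.2, 81.3.
The total first reaches 70 DD on day 8.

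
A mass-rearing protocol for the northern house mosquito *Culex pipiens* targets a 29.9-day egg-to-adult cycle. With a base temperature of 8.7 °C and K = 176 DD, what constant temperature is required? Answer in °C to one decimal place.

14.6 °C

Required daily accumulation = 176 / 29.9 = 5.886 DD/day.
T = T_base + 5.886 = 8.7 + 5.886 = 14.586 ≈ 14.6 °C.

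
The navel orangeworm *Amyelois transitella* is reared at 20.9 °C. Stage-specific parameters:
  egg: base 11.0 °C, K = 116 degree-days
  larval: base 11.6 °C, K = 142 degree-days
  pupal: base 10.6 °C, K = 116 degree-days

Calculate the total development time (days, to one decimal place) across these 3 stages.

38.2 days

egg: 116 / (20.9 − 11.0) = 116 / 9.9 = 11.717 d.
larval: 142 / (20.9 − 11.6) = 142 / 9.3 = 15.269 d.
pupal: 116 / (20.9 − 10.6) = 116 / 10.3 = 11.262 d.
Sum = 38.248 ≈ 38.2 days.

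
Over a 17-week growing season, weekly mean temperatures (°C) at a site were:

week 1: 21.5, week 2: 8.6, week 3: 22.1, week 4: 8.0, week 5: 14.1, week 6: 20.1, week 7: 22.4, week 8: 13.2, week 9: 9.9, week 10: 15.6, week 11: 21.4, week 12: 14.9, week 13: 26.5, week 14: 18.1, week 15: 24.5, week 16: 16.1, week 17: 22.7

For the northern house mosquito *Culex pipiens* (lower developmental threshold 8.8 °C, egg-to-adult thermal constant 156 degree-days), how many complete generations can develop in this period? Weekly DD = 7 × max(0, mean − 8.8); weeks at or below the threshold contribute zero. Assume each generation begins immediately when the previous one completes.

Weekly DD (7 × max(0, T̄ − 8.8)): 88.9, 0.0, 93.1, 0.0, 37.1, 79.1, 95.2, 30.8, 7.7, 47.6, 88.2, 42.7, 123.9, 65.1, 109.9, 51.1, 97.3.
Season total = 1057.7 DD.
Complete generations = ⌊1057.7 / 156⌋ = 6.

6 generations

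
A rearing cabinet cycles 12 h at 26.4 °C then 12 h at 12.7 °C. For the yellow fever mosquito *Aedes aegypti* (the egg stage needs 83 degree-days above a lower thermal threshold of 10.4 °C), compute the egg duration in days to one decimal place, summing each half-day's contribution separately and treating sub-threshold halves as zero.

Day half: max(0, 26.4 − 10.4) × 0.5 = 16.0 × 0.5 = 8.00 DD.
Night half: max(0, 12.7 − 10.4) × 0.5 = 2.3 × 0.5 = 1.15 DD.
Per 24 h: 9.15 DD/day.
Duration = 83 / 9.15 = 9.071 ≈ 9.1 days.

9.1 days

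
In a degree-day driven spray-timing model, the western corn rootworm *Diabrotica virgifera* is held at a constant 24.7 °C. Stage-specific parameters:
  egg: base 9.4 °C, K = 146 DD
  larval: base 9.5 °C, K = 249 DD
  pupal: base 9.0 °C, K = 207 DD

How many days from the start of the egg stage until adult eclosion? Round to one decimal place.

egg: 146 / (24.7 − 9.4) = 146 / 15.3 = 9.542 d.
larval: 249 / (24.7 − 9.5) = 249 / 15.2 = 16.382 d.
pupal: 207 / (24.7 − 9.0) = 207 / 15.7 = 13.185 d.
Sum = 39.109 ≈ 39.1 days.

39.1 days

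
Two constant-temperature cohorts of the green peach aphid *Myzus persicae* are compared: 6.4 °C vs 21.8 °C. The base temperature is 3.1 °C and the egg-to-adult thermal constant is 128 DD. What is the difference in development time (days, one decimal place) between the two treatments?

31.9 days

At 6.4 °C: 128 / (6.4 − 3.1) = 128 / 3.3 = 38.788 d.
At 21.8 °C: 128 / (21.8 − 3.1) = 128 / 18.7 = 6.845 d.
Difference = |38.788 − 6.845| = 31.943 ≈ 31.9 days.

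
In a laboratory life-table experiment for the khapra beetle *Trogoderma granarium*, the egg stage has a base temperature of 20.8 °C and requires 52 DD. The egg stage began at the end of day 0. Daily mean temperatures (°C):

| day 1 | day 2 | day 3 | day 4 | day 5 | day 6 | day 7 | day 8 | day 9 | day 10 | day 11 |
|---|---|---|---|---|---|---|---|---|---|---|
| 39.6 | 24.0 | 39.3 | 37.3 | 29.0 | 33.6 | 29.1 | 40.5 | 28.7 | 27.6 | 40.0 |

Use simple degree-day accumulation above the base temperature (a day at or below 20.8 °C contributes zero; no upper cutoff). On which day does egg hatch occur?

day 4

Daily DD above 20.8 °C: 18.8, 3.2, 18.5, 16.5, 8.2, 12.8, 8.3, 19.7, 7.9, 6.8, 19.2.
Cumulative: 18.8, 22.0, 40.5, 57.0, 65.2, 78.0, 86.3, 106.0, 113.9, 120.7, 139.9.
The total first reaches 52 DD on day 4.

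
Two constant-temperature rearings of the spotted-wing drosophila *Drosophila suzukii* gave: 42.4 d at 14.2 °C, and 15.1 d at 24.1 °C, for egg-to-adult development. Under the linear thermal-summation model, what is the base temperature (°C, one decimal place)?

Under the model K = D·(T − T_b), so D₁·(T₁ − T_b) = D₂·(T₂ − T_b).
42.4·(14.2 − T_b) = 15.1·(24.1 − T_b)
T_b = (42.4·14.2 − 15.1·24.1) / (42.4 − 15.1) = 238.17 / 27.3 = 8.724 °C ≈ 8.7 °C.

8.7 °C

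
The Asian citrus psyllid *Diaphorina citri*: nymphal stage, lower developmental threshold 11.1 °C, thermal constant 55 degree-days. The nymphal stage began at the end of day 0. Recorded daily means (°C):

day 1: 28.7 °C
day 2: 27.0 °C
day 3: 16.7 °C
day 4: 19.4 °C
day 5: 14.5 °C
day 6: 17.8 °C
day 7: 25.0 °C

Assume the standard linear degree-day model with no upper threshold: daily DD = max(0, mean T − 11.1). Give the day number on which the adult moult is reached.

day 6

Daily DD above 11.1 °C: 17.6, 15.9, 5.6, 8.3, 3.4, 6.7, 13.9.
Cumulative: 17.6, 33.5, 39.1, 47.4, 50.8, 57.5, 71.4.
The total first reaches 55 DD on day 6.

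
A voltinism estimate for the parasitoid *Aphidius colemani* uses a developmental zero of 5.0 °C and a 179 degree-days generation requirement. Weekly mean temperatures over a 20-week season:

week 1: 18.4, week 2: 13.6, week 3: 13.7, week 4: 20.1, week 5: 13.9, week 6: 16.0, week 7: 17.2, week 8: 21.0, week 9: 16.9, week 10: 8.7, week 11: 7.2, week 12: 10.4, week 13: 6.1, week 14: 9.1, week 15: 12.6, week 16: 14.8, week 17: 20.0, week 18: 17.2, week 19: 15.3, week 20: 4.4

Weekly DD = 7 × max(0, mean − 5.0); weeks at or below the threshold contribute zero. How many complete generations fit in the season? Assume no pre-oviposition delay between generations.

Weekly DD (7 × max(0, T̄ − 5.0)): 93.8, 60.2, 60.9, 105.7, 62.3, 77.0, 85.4, 112.0, 83.3, 25.9, 15.4, 37.8, 7.7, 28.7, 53.2, 68.6, 105.0, 85.4, 72.1, 0.0.
Season total = 1240.4 DD.
Complete generations = ⌊1240.4 / 179⌋ = 6.

6 generations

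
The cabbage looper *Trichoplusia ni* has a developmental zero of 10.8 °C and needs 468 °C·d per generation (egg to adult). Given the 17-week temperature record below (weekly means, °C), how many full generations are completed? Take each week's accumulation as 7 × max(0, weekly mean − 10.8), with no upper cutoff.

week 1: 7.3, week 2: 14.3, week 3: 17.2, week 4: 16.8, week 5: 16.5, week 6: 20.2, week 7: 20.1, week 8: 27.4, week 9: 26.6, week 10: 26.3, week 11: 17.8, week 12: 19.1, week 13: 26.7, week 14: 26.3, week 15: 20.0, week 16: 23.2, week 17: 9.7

Weekly DD (7 × max(0, T̄ − 10.8)): 0.0, 24.5, 44.8, 42.0, 39.9, 65.8, 65.1, 116.2, 110.6, 108.5, 49.0, 58.1, 111.3, 108.5, 64.4, 86.8, 0.0.
Season total = 1095.5 DD.
Complete generations = ⌊1095.5 / 468⌋ = 2.

2 generations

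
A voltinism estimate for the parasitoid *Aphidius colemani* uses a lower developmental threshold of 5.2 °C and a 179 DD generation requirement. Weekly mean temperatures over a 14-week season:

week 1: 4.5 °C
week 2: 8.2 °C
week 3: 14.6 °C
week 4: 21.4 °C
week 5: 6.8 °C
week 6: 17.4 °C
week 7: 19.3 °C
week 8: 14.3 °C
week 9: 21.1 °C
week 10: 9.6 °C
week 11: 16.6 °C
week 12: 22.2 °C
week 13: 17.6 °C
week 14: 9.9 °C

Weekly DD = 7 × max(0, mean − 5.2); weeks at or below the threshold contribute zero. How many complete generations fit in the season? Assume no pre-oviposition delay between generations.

Weekly DD (7 × max(0, T̄ − 5.2)): 0.0, 21.0, 65.8, 113.4, 11.2, 85.4, 98.7, 63.7, 111.3, 30.8, 79.8, 119.0, 86.8, 32.9.
Season total = 919.8 DD.
Complete generations = ⌊919.8 / 179⌋ = 5.

5 generations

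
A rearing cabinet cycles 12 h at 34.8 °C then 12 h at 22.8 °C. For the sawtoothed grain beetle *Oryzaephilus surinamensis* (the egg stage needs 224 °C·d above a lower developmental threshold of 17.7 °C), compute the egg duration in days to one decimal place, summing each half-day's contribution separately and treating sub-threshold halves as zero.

Day half: max(0, 34.8 − 17.7) × 0.5 = 17.1 × 0.5 = 8.55 DD.
Night half: max(0, 22.8 − 17.7) × 0.5 = 5.1 × 0.5 = 2.55 DD.
Per 24 h: 11.10 DD/day.
Duration = 224 / 11.10 = 20.180 ≈ 20.2 days.

20.2 days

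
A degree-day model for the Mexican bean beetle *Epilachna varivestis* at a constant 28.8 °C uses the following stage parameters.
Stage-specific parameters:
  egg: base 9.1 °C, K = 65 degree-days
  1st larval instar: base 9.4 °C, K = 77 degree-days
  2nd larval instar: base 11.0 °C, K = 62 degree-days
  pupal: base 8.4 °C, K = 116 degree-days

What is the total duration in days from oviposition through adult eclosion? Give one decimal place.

16.4 days

egg: 65 / (28.8 − 9.1) = 65 / 19.7 = 3.299 d.
1st larval instar: 77 / (28.8 − 9.4) = 77 / 19.4 = 3.969 d.
2nd larval instar: 62 / (28.8 − 11.0) = 62 / 17.8 = 3.483 d.
pupal: 116 / (28.8 − 8.4) = 116 / 20.4 = 5.686 d.
Sum = 16.438 ≈ 16.4 days.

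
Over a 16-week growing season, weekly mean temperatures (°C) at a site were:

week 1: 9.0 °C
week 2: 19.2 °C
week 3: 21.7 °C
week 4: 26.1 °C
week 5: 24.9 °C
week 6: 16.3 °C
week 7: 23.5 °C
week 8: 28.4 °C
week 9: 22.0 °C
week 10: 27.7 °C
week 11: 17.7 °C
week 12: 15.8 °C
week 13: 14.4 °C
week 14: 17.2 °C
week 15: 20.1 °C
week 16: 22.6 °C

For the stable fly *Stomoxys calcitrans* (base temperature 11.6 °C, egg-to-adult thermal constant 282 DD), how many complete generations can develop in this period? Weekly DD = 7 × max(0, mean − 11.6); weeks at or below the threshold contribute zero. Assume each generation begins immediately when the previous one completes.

3 generations

Weekly DD (7 × max(0, T̄ − 11.6)): 0.0, 53.2, 70.7, 101.5, 93.1, 32.9, 83.3, 117.6, 72.8, 112.7, 42.7, 29.4, 19.6, 39.2, 59.5, 77.0.
Season total = 1005.2 DD.
Complete generations = ⌊1005.2 / 282⌋ = 3.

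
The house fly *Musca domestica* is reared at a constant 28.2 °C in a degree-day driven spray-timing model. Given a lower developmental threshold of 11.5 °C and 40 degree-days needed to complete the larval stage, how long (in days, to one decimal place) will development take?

2.4 days

Daily accumulation = 28.2 − 11.5 = 16.7 DD/day.
Duration = 40 / 16.7 = 2.395 ≈ 2.4 days.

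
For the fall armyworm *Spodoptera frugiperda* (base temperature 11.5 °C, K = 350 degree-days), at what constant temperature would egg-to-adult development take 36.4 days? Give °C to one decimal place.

Required daily accumulation = 350 / 36.4 = 9.615 DD/day.
T = T_base + 9.615 = 11.5 + 9.615 = 21.115 ≈ 21.1 °C.

21.1 °C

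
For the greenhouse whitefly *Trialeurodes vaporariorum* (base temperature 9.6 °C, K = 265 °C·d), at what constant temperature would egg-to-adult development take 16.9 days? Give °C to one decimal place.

Required daily accumulation = 265 / 16.9 = 15.680 DD/day.
T = T_base + 15.680 = 9.6 + 15.680 = 25.280 ≈ 25.3 °C.

25.3 °C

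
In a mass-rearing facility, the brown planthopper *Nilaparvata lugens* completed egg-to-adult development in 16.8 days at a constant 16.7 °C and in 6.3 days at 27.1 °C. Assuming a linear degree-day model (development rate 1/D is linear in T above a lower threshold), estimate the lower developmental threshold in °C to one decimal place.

10.5 °C

Equal thermal constants: D₁(T₁ − T_b) = D₂(T₂ − T_b).
16.8·(16.7 − T_b) = 6.3·(27.1 − T_b)
T_b = (16.8·16.7 − 6.3·27.1) / (16.8 − 6.3) = 109.83 / 10.5 = 10.460 °C ≈ 10.5 °C.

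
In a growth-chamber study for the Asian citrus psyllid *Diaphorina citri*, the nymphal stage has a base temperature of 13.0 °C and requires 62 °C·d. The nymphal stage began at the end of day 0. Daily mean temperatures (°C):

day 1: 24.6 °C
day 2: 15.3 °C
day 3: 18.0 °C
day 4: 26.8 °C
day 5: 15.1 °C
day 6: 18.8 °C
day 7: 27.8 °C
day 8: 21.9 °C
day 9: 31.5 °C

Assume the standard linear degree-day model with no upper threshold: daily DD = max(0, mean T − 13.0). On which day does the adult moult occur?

Daily DD above 13.0 °C: 11.6, 2.3, 5.0, 13.8, 2.1, 5.8, 14.8, 8.9, 18.5.
Cumulative: 11.6, 13.9, 18.9, 32.7, 34.8, 40.6, 55.4, 64.3, 82.8.
The total first reaches 62 DD on day 8.

day 8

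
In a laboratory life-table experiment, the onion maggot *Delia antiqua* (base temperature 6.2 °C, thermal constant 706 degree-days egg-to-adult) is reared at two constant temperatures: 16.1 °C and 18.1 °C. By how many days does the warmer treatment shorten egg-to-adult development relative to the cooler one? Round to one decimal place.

12.0 days

At 16.1 °C: 706 / (16.1 − 6.2) = 706 / 9.9 = 71.313 d.
At 18.1 °C: 706 / (18.1 − 6.2) = 706 / 11.9 = 59.328 d.
Difference = |71.313 − 59.328| = 11.985 ≈ 12.0 days.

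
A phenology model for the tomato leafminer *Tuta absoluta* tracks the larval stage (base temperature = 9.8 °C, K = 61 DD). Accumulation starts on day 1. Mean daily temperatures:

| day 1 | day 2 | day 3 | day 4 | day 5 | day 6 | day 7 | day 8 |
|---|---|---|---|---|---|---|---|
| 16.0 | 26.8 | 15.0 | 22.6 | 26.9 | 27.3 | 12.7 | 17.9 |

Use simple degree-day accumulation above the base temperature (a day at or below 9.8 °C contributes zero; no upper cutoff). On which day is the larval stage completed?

day 6

Daily DD above 9.8 °C: 6.2, 17.0, 5.2, 12.8, 17.1, 17.5, 2.9, 8.1.
Cumulative: 6.2, 23.2, 28.4, 41.2, 58.3, 75.8, 78.7, 86.8.
The total first reaches 61 DD on day 6.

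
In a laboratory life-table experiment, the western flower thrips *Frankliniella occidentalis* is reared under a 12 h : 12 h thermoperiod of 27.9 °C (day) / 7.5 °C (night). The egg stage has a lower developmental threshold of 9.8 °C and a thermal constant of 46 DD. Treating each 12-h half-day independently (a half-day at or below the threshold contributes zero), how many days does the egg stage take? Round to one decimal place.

Day half: max(0, 27.9 − 9.8) × 0.5 = 18.1 × 0.5 = 9.05 DD.
Night half: max(0, 7.5 − 9.8) × 0.5 = 0.0 × 0.5 = 0.00 DD.
Per 24 h: 9.05 DD/day.
Duration = 46 / 9.05 = 5.083 ≈ 5.1 days.

5.1 days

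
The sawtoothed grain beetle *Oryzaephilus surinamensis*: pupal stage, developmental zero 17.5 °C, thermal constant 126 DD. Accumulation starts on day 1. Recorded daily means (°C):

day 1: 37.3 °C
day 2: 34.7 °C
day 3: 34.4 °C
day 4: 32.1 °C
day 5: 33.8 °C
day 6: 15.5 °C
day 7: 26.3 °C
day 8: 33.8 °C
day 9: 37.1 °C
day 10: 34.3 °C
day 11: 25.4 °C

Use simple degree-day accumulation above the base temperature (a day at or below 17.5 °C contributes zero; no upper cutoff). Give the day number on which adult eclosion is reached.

Daily DD above 17.5 °C: 19.8, 17.2, 16.9, 14.6, 16.3, 0.0, 8.8, 16.3, 19.6, 16.8, 7.9.
Cumulative: 19.8, 37.0, 53.9, 68.5, 84.8, 84.8, 93.6, 109.9, 129.5, 146.3, 154.2.
The total first reaches 126 DD on day 9.

day 9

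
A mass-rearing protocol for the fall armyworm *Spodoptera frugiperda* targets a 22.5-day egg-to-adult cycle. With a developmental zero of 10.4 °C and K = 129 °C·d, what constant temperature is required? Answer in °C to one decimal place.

Required daily accumulation = 129 / 22.5 = 5.733 DD/day.
T = T_base + 5.733 = 10.4 + 5.733 = 16.133 ≈ 16.1 °C.

16.1 °C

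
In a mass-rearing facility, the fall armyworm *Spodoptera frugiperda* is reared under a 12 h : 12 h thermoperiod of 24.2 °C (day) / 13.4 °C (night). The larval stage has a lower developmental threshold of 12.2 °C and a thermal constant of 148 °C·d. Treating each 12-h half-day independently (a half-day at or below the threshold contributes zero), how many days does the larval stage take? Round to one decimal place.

Day half: max(0, 24.2 − 12.2) × 0.5 = 12.0 × 0.5 = 6.00 DD.
Night half: max(0, 13.4 − 12.2) × 0.5 = 1.2 × 0.5 = 0.60 DD.
Per 24 h: 6.60 DD/day.
Duration = 148 / 6.60 = 22.424 ≈ 22.4 days.

22.4 days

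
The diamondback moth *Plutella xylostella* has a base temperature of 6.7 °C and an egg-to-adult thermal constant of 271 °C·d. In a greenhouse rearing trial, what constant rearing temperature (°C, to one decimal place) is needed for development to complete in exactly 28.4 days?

Required daily accumulation = 271 / 28.4 = 9.542 DD/day.
T = T_base + 9.542 = 6.7 + 9.542 = 16.242 ≈ 16.2 °C.

16.2 °C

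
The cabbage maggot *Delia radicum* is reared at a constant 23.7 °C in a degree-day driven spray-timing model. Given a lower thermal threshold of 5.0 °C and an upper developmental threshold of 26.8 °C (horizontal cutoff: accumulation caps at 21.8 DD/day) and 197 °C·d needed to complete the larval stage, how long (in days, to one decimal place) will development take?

Daily accumulation = 23.7 − 5.0 = 18.7 DD/day.
Duration = 197 / 18.7 = 10.535 ≈ 10.5 days.

10.5 days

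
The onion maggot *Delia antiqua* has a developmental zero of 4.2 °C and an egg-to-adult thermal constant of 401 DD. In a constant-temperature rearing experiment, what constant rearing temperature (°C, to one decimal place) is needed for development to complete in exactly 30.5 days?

17.3 °C

Required daily accumulation = 401 / 30.5 = 13.148 DD/day.
T = T_base + 13.148 = 4.2 + 13.148 = 17.348 ≈ 17.3 °C.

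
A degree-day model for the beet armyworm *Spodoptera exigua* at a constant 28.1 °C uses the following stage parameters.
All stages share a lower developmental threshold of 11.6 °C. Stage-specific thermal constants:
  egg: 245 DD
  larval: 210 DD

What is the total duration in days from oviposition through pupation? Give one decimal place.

Daily accumulation at 28.1 °C = 28.1 − 11.6 = 16.5 DD/day.
Total K = 245 + 210 = 455 DD.
Total duration = 455 / 16.5 = 27.576 ≈ 27.6 days.

27.6 days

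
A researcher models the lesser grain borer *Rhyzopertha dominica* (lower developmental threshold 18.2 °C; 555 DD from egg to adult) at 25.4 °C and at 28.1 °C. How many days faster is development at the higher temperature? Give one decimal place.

21.0 days

At 25.4 °C: 555 / (25.4 − 18.2) = 555 / 7.2 = 77.083 d.
At 28.1 °C: 555 / (28.1 − 18.2) = 555 / 9.9 = 56.061 d.
Difference = |77.083 − 56.061| = 21.023 ≈ 21.0 days.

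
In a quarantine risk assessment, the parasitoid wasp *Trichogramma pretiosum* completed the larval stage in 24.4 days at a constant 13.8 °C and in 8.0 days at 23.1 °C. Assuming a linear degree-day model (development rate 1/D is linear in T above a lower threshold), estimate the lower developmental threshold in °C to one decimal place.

9.3 °C

Equal thermal constants: D₁(T₁ − T_b) = D₂(T₂ − T_b).
24.4·(13.8 − T_b) = 8.0·(23.1 − T_b)
T_b = (24.4·13.8 − 8.0·23.1) / (24.4 − 8.0) = 151.92 / 16.4 = 9.263 °C ≈ 9.3 °C.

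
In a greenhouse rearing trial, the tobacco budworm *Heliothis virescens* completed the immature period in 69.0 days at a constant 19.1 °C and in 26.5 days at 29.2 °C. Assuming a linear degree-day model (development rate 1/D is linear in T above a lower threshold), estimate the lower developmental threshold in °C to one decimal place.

Equal thermal constants: D₁(T₁ − T_b) = D₂(T₂ − T_b).
69.0·(19.1 − T_b) = 26.5·(29.2 − T_b)
T_b = (69.0·19.1 − 26.5·29.2) / (69.0 − 26.5) = 544.10 / 42.5 = 12.802 °C ≈ 12.8 °C.

12.8 °C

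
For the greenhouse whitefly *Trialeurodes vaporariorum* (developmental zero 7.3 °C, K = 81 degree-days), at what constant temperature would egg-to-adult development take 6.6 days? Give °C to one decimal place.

19.6 °C

Required daily accumulation = 81 / 6.6 = 12.273 DD/day.
T = T_base + 12.273 = 7.3 + 12.273 = 19.573 ≈ 19.6 °C.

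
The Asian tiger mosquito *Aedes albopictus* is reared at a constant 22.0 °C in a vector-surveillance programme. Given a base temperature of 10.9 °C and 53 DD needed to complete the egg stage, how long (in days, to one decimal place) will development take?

Daily accumulation = 22.0 − 10.9 = 11.1 DD/day.
Duration = 53 / 11.1 = 4.775 ≈ 4.8 days.

4.8 days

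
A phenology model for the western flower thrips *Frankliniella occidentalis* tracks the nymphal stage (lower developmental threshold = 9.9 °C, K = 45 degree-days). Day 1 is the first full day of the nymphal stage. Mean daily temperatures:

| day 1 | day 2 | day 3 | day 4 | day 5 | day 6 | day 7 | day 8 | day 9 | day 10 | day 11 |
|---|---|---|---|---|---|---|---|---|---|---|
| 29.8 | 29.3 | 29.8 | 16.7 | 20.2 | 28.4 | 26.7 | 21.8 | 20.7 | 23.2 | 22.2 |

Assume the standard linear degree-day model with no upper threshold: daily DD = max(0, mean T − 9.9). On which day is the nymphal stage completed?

day 3

Daily DD above 9.9 °C: 19.9, 19.4, 19.9, 6.8, 10.3, 18.5, 16.8, 11.9, 10.8, 13.3, 12.3.
Cumulative: 19.9, 39.3, 59.2, 66.0, 76.3, 94.8, 111.6, 123.5, 134.3, 147.6, 159.9.
The total first reaches 45 DD on day 3.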